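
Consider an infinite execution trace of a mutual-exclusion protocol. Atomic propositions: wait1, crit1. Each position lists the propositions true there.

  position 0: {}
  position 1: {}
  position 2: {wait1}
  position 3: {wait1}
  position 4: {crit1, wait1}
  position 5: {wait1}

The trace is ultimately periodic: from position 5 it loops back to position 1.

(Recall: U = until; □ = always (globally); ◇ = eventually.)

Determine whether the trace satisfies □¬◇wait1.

No

¬◇wait1 must hold at every position from 0 onward. It fails at position 0, so □¬◇wait1 is false.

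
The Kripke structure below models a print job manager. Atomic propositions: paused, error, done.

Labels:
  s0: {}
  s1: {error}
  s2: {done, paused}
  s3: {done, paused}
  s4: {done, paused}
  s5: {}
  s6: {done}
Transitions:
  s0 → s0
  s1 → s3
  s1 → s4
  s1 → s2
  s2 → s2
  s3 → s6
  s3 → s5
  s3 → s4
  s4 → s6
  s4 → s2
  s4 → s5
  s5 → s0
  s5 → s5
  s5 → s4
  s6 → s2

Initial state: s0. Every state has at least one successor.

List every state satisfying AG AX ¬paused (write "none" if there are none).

{s0}

States satisfying AX ¬paused: {s0}.
States satisfying AG AX ¬paused: {s0}.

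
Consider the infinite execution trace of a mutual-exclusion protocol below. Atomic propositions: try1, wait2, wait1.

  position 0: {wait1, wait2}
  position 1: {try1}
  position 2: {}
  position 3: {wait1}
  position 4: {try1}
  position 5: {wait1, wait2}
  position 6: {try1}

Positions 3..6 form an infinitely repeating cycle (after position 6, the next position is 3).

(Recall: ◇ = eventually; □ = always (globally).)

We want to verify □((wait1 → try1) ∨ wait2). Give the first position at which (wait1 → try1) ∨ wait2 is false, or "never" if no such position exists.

3

Check (wait1 → try1) ∨ wait2 at each position in order: 0 ✓, 1 ✓, 2 ✓.
At position 3 the labels are {wait1}, so (wait1 → try1) ∨ wait2 is false there. This is the first violation.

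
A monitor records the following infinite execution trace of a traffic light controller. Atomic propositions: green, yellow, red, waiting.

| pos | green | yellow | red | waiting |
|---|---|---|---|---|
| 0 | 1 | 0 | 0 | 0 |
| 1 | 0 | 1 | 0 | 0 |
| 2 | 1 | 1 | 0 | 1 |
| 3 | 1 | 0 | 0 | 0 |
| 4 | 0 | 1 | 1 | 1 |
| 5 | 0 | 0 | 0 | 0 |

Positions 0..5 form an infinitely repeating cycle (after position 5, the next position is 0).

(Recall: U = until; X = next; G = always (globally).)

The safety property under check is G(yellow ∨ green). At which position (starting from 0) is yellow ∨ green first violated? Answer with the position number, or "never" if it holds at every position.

5

Check yellow ∨ green at each position in order: 0 ✓, 1 ✓, 2 ✓, 3 ✓, 4 ✓.
At position 5 the labels are {}, so yellow ∨ green is false there. This is the first violation.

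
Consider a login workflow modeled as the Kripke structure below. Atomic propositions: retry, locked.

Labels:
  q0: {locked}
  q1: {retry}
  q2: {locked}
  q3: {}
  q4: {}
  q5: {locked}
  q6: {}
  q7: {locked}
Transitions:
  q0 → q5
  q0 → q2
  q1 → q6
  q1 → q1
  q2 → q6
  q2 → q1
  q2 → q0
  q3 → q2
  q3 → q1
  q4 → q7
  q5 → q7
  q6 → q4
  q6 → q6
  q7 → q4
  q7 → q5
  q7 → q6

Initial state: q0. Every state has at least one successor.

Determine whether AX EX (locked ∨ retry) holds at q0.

States satisfying EX (locked ∨ retry): {q0, q1, q2, q3, q4, q5, q7}.
States satisfying AX EX (locked ∨ retry): {q0, q3, q4, q5}.
q0 ∈ Sat(AX EX (locked ∨ retry)).

Satisfied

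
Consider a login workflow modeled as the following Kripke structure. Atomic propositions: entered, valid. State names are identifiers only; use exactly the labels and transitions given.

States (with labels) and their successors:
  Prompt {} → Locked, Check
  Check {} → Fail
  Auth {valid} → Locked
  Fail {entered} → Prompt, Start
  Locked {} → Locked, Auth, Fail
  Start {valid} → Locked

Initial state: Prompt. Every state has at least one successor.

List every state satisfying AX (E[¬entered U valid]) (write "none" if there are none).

States satisfying E[¬entered U valid]: {Prompt, Auth, Locked, Start}.
States satisfying AX (E[¬entered U valid]): {Auth, Fail, Start}.

{Auth, Fail, Start}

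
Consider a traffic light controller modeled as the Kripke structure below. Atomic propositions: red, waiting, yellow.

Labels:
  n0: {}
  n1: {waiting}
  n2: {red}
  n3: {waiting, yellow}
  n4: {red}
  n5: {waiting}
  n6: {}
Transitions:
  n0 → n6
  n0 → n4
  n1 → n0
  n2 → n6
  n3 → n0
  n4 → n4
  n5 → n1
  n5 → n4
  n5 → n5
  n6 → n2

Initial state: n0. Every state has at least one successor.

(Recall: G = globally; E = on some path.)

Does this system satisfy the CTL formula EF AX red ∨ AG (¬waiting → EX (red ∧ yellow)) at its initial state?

Yes

States satisfying AX red: {n4, n6}.
States satisfying EF AX red: {n0, n1, n2, n3, n4, n5, n6}.
States satisfying ¬waiting → EX (red ∧ yellow): {n1, n3, n5}.
States satisfying AG (¬waiting → EX (red ∧ yellow)): ∅.
States satisfying EF AX red ∨ AG (¬waiting → EX (red ∧ yellow)): {n0, n1, n2, n3, n4, n5, n6}.
n0 ∈ Sat(EF AX red ∨ AG (¬waiting → EX (red ∧ yellow))).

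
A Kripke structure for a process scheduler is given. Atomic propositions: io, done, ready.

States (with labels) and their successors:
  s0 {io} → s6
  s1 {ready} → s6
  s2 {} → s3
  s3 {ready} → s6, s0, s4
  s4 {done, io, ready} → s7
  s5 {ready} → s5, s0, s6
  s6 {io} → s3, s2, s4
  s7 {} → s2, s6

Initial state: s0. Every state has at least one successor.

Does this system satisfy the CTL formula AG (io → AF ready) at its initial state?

Yes

States satisfying io → AF ready: {s0, s1, s2, s3, s4, s5, s6, s7}.
States satisfying AG (io → AF ready): {s0, s1, s2, s3, s4, s5, s6, s7}.
Every state reachable from s0 satisfies io → AF ready.
s0 ∈ Sat(AG (io → AF ready)).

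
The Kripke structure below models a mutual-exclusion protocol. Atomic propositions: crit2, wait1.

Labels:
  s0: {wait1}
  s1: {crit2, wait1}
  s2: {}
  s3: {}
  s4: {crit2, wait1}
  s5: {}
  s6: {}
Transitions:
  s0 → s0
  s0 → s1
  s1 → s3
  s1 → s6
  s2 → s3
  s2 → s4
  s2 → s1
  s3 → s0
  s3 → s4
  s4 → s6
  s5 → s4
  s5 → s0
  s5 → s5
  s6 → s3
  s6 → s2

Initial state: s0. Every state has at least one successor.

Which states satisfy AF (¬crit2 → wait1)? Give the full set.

States satisfying ¬crit2 → wait1: {s0, s1, s4}.
States satisfying AF (¬crit2 → wait1): {s0, s1, s2, s3, s4, s6}.

{s0, s1, s2, s3, s4, s6}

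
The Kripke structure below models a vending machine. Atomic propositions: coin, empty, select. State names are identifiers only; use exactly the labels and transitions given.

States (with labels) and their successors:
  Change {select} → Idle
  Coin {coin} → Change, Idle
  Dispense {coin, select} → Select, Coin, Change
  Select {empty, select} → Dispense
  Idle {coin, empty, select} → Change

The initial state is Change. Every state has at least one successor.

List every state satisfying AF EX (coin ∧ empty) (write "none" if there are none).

States satisfying EX (coin ∧ empty): {Change, Coin}.
States satisfying AF EX (coin ∧ empty): {Change, Coin, Idle}.

{Change, Coin, Idle}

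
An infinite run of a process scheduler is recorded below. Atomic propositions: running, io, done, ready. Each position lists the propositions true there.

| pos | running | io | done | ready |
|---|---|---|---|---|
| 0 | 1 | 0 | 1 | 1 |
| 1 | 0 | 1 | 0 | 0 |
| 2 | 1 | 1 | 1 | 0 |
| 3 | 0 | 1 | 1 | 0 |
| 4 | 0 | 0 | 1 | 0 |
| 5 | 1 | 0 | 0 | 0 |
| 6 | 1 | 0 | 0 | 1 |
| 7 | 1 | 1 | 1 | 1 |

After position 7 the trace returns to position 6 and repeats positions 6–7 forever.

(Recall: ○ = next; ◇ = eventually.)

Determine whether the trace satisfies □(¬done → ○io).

Violated

¬done → ○io must hold at every position from 0 onward. It fails at position 5, so □(¬done → ○io) is false.
Positions where ¬done holds: 1, 5, 6.
Check ○io at each: 1→ok, 5→fails, 6→ok.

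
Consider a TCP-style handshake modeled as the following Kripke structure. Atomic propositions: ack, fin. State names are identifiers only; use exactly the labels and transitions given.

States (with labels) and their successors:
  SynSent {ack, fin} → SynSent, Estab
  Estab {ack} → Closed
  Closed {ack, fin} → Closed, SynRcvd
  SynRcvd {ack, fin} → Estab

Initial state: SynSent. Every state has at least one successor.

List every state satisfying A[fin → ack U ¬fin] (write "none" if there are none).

{Estab, SynRcvd}

States satisfying fin → ack: {SynSent, Estab, Closed, SynRcvd}.
States satisfying ¬fin: {Estab}.
States satisfying A[fin → ack U ¬fin]: {Estab, SynRcvd}.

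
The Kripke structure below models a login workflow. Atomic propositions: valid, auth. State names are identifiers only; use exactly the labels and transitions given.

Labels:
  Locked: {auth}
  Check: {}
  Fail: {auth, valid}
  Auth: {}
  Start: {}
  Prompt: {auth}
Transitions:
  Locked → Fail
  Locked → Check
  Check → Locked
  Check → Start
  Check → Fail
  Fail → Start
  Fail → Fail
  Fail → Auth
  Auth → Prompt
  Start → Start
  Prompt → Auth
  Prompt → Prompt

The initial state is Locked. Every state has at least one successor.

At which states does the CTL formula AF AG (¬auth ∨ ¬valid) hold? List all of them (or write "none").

{Auth, Start, Prompt}

States satisfying AG (¬auth ∨ ¬valid): {Auth, Start, Prompt}.
States satisfying AF AG (¬auth ∨ ¬valid): {Auth, Start, Prompt}.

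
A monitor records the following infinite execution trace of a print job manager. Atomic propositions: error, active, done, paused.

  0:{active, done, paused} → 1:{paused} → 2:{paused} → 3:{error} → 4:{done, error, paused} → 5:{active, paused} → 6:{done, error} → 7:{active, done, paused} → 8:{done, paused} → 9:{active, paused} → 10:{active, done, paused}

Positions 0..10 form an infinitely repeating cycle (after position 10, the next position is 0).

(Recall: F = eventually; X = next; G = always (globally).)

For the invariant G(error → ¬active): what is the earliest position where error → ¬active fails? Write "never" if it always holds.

never

error → ¬active holds at every position 0..10, and those are all the positions the trace ever visits, so the invariant G(error → ¬active) is never violated.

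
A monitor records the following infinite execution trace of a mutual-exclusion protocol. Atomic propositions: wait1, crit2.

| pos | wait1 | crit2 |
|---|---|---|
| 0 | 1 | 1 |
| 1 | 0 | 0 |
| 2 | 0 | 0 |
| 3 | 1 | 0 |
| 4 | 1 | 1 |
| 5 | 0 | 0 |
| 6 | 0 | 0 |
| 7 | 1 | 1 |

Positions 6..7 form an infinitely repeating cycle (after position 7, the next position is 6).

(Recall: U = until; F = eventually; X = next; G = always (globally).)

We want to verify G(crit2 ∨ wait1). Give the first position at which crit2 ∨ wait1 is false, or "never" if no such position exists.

1

Check crit2 ∨ wait1 at each position in order: 0 ✓.
At position 1 the labels are {}, so crit2 ∨ wait1 is false there. This is the first violation.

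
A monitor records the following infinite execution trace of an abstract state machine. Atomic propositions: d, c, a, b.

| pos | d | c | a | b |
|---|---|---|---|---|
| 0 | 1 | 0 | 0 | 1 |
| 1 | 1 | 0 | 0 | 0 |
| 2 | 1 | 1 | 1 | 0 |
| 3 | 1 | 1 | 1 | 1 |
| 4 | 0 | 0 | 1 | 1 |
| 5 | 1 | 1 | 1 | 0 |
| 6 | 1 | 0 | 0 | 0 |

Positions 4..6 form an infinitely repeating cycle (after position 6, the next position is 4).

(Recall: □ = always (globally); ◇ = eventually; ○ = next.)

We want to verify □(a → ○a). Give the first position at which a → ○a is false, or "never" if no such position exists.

Check a → ○a at each position in order: 0 ✓, 1 ✓, 2 ✓, 3 ✓, 4 ✓.
At position 5 the labels are {a, c, d} and the next position 6 has {d}, so a → ○a is false there. This is the first violation.

5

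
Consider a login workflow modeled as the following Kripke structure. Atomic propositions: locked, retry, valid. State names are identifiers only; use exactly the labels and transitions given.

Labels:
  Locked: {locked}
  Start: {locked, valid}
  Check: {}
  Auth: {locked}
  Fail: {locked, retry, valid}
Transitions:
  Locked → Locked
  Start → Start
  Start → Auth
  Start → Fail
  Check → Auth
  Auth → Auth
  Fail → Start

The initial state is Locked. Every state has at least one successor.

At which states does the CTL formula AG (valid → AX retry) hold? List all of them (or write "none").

States satisfying valid → AX retry: {Locked, Check, Auth}.
States satisfying AG (valid → AX retry): {Locked, Check, Auth}.

{Locked, Check, Auth}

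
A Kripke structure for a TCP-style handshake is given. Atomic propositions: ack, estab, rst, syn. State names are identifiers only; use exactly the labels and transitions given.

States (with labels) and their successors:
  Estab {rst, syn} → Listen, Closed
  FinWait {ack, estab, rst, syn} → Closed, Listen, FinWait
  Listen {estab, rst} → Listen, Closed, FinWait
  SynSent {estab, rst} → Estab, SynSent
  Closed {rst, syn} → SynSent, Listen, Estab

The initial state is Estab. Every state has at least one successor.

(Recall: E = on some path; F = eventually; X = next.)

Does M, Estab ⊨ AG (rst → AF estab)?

States satisfying rst → AF estab: {FinWait, Listen, SynSent}.
States satisfying AG (rst → AF estab): ∅.
Closed is reachable from Estab and violates rst → AF estab, so AG fails at Estab.
Estab ∉ Sat(AG (rst → AF estab)).

No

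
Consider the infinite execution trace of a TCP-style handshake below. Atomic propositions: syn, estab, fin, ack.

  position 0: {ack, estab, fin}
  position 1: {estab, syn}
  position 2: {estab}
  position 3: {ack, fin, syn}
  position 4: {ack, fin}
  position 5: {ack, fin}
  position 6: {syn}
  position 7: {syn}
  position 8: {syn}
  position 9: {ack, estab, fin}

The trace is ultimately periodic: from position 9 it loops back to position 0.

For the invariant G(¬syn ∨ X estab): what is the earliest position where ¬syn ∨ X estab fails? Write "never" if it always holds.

3

Check ¬syn ∨ X estab at each position in order: 0 ✓, 1 ✓, 2 ✓.
At position 3 the labels are {ack, fin, syn} and the next position 4 has {ack, fin}, so ¬syn ∨ X estab is false there. This is the first violation.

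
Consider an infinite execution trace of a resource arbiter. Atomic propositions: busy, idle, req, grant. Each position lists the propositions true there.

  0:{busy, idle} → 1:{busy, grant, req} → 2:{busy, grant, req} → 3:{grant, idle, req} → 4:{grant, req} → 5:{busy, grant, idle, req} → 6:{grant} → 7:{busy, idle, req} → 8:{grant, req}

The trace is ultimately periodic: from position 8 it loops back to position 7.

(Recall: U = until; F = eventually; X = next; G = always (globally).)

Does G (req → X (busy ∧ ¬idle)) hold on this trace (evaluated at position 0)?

No

req → X (busy ∧ ¬idle) must hold at every position from 0 onward. It fails at position 2, so G (req → X (busy ∧ ¬idle)) is false.
Positions where req holds: 1, 2, 3, 4, 5, 7, 8.
Check X (busy ∧ ¬idle) at each: 1→ok, 2→fails, 3→fails, 4→fails, 5→fails, 7→fails, 8→fails.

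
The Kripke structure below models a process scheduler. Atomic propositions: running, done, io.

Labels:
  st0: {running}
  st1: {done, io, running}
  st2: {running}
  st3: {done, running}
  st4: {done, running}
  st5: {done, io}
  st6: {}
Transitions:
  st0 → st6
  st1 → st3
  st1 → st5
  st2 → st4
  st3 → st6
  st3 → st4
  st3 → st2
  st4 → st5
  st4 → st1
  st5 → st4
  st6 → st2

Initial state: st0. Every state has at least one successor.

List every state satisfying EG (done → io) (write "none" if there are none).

States satisfying done → io: {st0, st1, st2, st5, st6}.
States satisfying EG (done → io): ∅.

none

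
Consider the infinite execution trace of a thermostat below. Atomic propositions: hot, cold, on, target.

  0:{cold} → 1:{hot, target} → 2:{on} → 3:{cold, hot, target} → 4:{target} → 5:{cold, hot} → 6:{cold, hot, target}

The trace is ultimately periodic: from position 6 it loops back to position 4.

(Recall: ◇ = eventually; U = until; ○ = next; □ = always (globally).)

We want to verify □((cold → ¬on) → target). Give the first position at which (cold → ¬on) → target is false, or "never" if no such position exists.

At position 0 the labels are {cold}, so (cold → ¬on) → target is false there. This is the first violation.

0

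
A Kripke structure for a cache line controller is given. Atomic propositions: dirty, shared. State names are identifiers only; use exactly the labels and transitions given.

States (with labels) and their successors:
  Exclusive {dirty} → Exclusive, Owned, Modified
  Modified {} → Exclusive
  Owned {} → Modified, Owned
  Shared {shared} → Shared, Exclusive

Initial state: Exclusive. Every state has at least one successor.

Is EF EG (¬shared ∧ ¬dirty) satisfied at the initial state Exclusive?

States satisfying EG (¬shared ∧ ¬dirty): {Owned}.
States satisfying EF EG (¬shared ∧ ¬dirty): {Exclusive, Modified, Owned, Shared}.
Some path from Exclusive reaches a state where EG (¬shared ∧ ¬dirty) holds.
Exclusive ∈ Sat(EF EG (¬shared ∧ ¬dirty)).

Holds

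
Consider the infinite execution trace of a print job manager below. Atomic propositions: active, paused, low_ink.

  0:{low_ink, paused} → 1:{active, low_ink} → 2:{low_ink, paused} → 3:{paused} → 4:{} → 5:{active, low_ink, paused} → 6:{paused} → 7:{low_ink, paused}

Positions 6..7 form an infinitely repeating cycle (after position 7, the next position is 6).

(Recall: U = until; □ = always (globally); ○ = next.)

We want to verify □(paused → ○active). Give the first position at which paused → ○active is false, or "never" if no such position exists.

2

Check paused → ○active at each position in order: 0 ✓, 1 ✓.
At position 2 the labels are {low_ink, paused} and the next position 3 has {paused}, so paused → ○active is false there. This is the first violation.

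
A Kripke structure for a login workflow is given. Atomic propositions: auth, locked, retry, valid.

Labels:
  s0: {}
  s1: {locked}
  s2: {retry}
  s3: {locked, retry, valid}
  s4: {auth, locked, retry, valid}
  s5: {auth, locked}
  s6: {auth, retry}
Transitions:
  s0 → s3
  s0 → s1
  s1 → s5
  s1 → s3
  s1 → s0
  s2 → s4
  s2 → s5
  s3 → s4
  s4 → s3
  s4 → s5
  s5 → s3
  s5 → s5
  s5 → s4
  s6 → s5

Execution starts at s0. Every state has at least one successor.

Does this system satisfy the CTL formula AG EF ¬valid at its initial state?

Satisfied

States satisfying EF ¬valid: {s0, s1, s2, s3, s4, s5, s6}.
States satisfying AG EF ¬valid: {s0, s1, s2, s3, s4, s5, s6}.
Every state reachable from s0 satisfies EF ¬valid.
s0 ∈ Sat(AG EF ¬valid).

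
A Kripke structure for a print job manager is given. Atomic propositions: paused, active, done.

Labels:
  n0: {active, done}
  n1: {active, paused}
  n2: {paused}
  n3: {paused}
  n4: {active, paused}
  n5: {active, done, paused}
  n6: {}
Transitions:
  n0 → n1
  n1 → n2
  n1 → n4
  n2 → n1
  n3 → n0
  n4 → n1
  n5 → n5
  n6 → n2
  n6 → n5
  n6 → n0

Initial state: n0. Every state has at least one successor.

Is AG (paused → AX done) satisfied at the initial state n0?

Violated

States satisfying paused → AX done: {n0, n3, n5, n6}.
States satisfying AG (paused → AX done): {n5}.
n1 is reachable from n0 and violates paused → AX done, so AG fails at n0.
n0 ∉ Sat(AG (paused → AX done)).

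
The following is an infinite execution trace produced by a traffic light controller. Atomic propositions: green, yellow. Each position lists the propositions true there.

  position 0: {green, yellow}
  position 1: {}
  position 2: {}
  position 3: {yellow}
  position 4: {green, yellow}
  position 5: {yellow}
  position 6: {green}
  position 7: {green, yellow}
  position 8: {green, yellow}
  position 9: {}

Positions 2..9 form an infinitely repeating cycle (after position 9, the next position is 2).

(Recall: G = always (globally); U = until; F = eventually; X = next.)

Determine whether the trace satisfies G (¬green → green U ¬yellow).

No

¬green → green U ¬yellow must hold at every position from 0 onward. It fails at position 3, so G (¬green → green U ¬yellow) is false.
Positions where ¬green holds: 1, 2, 3, 5, 9.
Check green U ¬yellow at each: 1→ok, 2→ok, 3→fails, 5→fails, 9→ok.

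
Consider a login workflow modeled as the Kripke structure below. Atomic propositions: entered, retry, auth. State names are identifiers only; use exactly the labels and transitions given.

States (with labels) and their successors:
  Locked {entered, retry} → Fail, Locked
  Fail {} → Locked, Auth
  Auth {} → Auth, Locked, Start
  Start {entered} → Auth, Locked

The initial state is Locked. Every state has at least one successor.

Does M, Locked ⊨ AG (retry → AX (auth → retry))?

Satisfied

States satisfying retry → AX (auth → retry): {Locked, Fail, Auth, Start}.
States satisfying AG (retry → AX (auth → retry)): {Locked, Fail, Auth, Start}.
Every state reachable from Locked satisfies retry → AX (auth → retry).
Locked ∈ Sat(AG (retry → AX (auth → retry))).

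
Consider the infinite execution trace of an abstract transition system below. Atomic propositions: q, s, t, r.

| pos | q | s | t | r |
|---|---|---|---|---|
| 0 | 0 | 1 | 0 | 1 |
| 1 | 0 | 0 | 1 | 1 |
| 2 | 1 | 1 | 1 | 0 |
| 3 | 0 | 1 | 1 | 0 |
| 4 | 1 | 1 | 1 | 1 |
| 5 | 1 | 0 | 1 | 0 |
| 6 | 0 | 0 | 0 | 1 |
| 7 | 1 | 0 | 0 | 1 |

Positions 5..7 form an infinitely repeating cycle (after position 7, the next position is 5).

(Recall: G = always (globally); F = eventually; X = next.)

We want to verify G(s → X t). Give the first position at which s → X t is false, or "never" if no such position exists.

s → X t holds at every position 0..7, and those are all the positions the trace ever visits, so the invariant G(s → X t) is never violated.

never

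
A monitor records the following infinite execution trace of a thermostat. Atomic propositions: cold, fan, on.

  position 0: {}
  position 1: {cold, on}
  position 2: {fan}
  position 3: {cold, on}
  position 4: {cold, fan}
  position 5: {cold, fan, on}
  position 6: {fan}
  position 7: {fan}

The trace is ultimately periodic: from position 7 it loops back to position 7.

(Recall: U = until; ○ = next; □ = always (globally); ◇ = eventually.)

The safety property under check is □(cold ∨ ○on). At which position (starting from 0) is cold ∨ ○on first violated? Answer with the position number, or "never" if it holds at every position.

Check cold ∨ ○on at each position in order: 0 ✓, 1 ✓, 2 ✓, 3 ✓, 4 ✓, 5 ✓.
At position 6 the labels are {fan} and the next position 7 has {fan}, so cold ∨ ○on is false there. This is the first violation.

6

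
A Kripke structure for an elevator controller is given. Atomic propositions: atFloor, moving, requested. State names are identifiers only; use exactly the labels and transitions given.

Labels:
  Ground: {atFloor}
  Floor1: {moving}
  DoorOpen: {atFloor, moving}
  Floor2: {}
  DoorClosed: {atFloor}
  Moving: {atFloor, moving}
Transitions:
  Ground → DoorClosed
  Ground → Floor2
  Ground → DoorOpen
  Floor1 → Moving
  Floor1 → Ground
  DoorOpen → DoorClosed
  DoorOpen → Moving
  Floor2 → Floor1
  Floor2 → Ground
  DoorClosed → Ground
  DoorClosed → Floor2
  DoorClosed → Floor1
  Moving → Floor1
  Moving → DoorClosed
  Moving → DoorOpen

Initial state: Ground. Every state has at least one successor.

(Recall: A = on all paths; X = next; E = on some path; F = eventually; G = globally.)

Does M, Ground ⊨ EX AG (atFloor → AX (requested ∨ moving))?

No

States satisfying AG (atFloor → AX (requested ∨ moving)): ∅.
States satisfying EX AG (atFloor → AX (requested ∨ moving)): ∅.
No suitable path/successor from Ground witnesses the formula.
Ground ∉ Sat(EX AG (atFloor → AX (requested ∨ moving))).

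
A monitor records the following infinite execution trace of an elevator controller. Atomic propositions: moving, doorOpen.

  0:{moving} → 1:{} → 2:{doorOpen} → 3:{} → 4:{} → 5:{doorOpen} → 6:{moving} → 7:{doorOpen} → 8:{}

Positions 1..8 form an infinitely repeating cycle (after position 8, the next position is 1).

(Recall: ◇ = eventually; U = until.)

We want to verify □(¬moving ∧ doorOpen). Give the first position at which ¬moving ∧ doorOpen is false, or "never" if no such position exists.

At position 0 the labels are {moving}, so ¬moving ∧ doorOpen is false there. This is the first violation.

0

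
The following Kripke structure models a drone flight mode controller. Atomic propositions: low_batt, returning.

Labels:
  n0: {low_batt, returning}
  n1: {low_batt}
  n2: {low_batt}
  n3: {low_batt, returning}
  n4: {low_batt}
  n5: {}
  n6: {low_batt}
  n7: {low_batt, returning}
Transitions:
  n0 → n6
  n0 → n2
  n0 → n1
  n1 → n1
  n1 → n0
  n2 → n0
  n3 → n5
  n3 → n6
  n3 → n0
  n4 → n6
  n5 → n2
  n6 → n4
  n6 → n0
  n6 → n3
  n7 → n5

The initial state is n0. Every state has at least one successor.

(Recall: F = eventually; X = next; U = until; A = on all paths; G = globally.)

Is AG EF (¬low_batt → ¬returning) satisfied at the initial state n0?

States satisfying EF (¬low_batt → ¬returning): {n0, n1, n2, n3, n4, n5, n6, n7}.
States satisfying AG EF (¬low_batt → ¬returning): {n0, n1, n2, n3, n4, n5, n6, n7}.
Every state reachable from n0 satisfies EF (¬low_batt → ¬returning).
n0 ∈ Sat(AG EF (¬low_batt → ¬returning)).

Satisfied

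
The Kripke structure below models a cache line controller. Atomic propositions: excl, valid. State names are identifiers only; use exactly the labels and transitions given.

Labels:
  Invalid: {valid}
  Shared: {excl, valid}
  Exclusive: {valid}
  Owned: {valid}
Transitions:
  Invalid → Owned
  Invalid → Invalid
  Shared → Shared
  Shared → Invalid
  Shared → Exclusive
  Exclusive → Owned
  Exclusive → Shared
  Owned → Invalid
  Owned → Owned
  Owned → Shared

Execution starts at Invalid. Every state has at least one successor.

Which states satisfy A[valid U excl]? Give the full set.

{Shared}

States satisfying valid: {Invalid, Shared, Exclusive, Owned}.
States satisfying excl: {Shared}.
States satisfying A[valid U excl]: {Shared}.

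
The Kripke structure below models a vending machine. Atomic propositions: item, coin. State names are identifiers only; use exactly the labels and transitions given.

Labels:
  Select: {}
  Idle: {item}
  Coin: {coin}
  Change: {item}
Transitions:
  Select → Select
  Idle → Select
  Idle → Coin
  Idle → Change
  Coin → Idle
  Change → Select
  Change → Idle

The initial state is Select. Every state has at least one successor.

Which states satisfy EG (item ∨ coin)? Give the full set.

{Idle, Coin, Change}

States satisfying item ∨ coin: {Idle, Coin, Change}.
States satisfying EG (item ∨ coin): {Idle, Coin, Change}.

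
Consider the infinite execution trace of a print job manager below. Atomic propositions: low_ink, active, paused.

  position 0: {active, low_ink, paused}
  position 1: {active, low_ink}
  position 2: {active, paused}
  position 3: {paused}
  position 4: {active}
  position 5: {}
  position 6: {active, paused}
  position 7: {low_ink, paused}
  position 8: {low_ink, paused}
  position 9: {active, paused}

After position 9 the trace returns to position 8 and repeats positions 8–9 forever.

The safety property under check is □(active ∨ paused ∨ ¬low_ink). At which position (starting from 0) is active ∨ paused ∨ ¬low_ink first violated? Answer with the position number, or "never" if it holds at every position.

never

active ∨ paused ∨ ¬low_ink holds at every position 0..9, and those are all the positions the trace ever visits, so the invariant □(active ∨ paused ∨ ¬low_ink) is never violated.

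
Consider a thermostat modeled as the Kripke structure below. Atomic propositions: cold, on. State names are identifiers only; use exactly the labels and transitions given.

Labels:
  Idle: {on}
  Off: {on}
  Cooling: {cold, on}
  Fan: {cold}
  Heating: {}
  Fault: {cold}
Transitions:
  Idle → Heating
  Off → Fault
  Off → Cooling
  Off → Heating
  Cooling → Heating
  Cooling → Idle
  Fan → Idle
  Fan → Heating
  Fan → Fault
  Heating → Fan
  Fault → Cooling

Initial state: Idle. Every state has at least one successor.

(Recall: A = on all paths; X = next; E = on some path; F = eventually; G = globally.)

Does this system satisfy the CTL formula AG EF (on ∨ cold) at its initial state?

Yes

States satisfying EF (on ∨ cold): {Idle, Off, Cooling, Fan, Heating, Fault}.
States satisfying AG EF (on ∨ cold): {Idle, Off, Cooling, Fan, Heating, Fault}.
Every state reachable from Idle satisfies EF (on ∨ cold).
Idle ∈ Sat(AG EF (on ∨ cold)).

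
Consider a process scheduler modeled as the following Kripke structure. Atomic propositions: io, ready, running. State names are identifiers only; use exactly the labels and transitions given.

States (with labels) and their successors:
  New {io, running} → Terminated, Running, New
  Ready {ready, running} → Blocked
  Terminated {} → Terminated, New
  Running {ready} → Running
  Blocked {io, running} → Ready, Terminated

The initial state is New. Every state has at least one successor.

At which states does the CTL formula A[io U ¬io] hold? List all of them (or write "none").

States satisfying io: {New, Blocked}.
States satisfying ¬io: {Ready, Terminated, Running}.
States satisfying A[io U ¬io]: {Ready, Terminated, Running, Blocked}.

{Ready, Terminated, Running, Blocked}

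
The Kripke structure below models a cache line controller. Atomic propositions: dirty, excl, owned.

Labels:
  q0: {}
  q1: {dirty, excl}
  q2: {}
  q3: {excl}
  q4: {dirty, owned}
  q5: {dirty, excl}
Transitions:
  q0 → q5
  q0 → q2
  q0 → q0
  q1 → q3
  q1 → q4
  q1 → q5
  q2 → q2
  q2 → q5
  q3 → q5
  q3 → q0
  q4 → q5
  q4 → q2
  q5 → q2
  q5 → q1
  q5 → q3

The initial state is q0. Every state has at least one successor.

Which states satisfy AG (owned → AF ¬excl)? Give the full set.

States satisfying owned → AF ¬excl: {q0, q1, q2, q3, q4, q5}.
States satisfying AG (owned → AF ¬excl): {q0, q1, q2, q3, q4, q5}.

{q0, q1, q2, q3, q4, q5}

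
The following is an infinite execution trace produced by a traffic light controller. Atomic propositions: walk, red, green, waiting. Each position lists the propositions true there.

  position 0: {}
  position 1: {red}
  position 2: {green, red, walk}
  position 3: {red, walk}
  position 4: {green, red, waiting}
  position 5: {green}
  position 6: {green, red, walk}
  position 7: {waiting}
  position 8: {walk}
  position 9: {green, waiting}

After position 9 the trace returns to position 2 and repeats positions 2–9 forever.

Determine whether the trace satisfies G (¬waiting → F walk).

¬waiting → F walk holds at every position 0..9, and those are all positions ever visited, so G (¬waiting → F walk) holds.
Positions where ¬waiting holds: 0, 1, 2, 3, 5, 6, 8.
Check F walk at each: 0→ok, 1→ok, 2→ok, 3→ok, 5→ok, 6→ok, 8→ok.

Holds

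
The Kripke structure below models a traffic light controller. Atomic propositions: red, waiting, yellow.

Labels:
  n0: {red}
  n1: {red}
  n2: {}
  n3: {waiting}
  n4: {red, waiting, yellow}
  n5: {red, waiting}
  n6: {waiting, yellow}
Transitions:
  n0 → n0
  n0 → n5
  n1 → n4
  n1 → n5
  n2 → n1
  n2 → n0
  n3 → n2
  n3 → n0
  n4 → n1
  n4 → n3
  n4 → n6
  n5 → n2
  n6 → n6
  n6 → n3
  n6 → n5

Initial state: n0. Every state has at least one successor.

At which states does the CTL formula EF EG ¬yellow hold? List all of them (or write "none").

{n0, n1, n2, n3, n4, n5, n6}

States satisfying EG ¬yellow: {n0, n1, n2, n3, n5}.
States satisfying EF EG ¬yellow: {n0, n1, n2, n3, n4, n5, n6}.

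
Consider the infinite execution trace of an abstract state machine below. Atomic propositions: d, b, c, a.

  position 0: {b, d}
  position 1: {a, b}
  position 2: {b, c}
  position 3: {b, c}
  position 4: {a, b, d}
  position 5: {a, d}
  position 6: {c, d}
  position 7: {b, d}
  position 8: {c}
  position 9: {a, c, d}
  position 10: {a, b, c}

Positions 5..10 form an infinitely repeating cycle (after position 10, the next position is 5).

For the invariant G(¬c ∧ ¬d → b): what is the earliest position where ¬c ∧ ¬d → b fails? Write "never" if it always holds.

¬c ∧ ¬d → b holds at every position 0..10, and those are all the positions the trace ever visits, so the invariant G(¬c ∧ ¬d → b) is never violated.

never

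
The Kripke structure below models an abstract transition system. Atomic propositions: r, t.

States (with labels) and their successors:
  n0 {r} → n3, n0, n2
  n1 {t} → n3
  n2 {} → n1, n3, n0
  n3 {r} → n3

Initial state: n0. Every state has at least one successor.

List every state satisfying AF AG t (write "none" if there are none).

none

States satisfying AG t: ∅.
States satisfying AF AG t: ∅.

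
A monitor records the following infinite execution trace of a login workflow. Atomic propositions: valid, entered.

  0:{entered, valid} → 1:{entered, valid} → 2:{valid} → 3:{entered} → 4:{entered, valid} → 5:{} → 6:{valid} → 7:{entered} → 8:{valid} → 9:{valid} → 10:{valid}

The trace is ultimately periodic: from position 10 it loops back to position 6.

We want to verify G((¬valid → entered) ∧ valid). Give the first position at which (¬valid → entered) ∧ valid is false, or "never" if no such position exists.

Check (¬valid → entered) ∧ valid at each position in order: 0 ✓, 1 ✓, 2 ✓.
At position 3 the labels are {entered}, so (¬valid → entered) ∧ valid is false there. This is the first violation.

3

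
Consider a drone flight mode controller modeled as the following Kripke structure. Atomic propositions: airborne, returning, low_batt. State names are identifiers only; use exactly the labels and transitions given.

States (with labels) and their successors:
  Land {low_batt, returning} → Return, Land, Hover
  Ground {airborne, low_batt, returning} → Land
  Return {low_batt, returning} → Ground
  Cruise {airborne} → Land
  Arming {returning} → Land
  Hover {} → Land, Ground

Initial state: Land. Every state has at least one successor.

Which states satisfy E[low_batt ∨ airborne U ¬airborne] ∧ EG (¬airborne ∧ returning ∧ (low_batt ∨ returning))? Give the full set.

{Land, Arming}

States satisfying low_batt ∨ airborne: {Land, Ground, Return, Cruise}.
States satisfying ¬airborne: {Land, Return, Arming, Hover}.
States satisfying E[low_batt ∨ airborne U ¬airborne]: {Land, Ground, Return, Cruise, Arming, Hover}.
States satisfying ¬airborne ∧ returning ∧ (low_batt ∨ returning): {Land, Return, Arming}.
States satisfying E[low_batt ∨ airborne U ¬airborne] ∧ EG (¬airborne ∧ returning ∧ (low_batt ∨ returning)): {Land, Arming}.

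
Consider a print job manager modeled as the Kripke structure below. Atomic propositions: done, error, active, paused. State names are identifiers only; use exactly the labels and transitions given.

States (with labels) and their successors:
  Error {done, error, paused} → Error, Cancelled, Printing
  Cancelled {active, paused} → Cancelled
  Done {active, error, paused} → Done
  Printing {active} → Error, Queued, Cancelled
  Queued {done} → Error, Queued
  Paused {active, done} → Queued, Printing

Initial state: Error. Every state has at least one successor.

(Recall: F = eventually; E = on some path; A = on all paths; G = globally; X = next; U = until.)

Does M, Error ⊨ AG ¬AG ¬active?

States satisfying ¬AG ¬active: {Error, Cancelled, Done, Printing, Queued, Paused}.
States satisfying AG ¬AG ¬active: {Error, Cancelled, Done, Printing, Queued, Paused}.
Every state reachable from Error satisfies ¬AG ¬active.
Error ∈ Sat(AG ¬AG ¬active).

Holds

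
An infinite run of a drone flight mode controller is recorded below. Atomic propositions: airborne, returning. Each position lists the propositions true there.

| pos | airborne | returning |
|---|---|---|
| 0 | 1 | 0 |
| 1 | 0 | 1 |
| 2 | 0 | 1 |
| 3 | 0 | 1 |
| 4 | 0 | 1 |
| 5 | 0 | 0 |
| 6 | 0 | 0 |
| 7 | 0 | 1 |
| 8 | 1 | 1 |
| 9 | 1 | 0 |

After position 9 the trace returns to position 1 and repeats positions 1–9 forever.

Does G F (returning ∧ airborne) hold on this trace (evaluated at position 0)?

F (returning ∧ airborne) holds at every position 0..9, and those are all positions ever visited, so G F (returning ∧ airborne) holds.

Satisfied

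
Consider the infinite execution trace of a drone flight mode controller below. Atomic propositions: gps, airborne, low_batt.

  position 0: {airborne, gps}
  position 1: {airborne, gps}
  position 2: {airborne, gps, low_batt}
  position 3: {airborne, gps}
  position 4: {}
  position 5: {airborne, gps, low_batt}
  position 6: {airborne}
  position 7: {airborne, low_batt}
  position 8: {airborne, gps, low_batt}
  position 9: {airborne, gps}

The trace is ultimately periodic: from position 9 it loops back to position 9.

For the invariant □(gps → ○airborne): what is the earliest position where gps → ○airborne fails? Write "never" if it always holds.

Check gps → ○airborne at each position in order: 0 ✓, 1 ✓, 2 ✓.
At position 3 the labels are {airborne, gps} and the next position 4 has {}, so gps → ○airborne is false there. This is the first violation.

3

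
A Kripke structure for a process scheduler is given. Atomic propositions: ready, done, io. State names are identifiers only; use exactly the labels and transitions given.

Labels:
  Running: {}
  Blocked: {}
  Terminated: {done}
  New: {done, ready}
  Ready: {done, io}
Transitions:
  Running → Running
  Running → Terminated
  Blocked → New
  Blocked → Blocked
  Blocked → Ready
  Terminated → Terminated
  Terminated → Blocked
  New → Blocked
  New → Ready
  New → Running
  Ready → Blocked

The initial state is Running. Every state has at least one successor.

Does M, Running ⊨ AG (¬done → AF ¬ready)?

Satisfied

States satisfying ¬done → AF ¬ready: {Running, Blocked, Terminated, New, Ready}.
States satisfying AG (¬done → AF ¬ready): {Running, Blocked, Terminated, New, Ready}.
Every state reachable from Running satisfies ¬done → AF ¬ready.
Running ∈ Sat(AG (¬done → AF ¬ready)).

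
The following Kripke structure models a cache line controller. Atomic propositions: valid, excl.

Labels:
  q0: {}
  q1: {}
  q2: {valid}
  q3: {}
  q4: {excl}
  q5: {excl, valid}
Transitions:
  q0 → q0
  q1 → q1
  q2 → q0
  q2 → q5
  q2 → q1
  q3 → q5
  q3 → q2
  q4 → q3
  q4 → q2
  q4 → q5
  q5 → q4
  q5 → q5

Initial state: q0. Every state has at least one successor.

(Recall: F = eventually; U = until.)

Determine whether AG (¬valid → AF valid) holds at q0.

Violated

States satisfying ¬valid → AF valid: {q2, q3, q4, q5}.
States satisfying AG (¬valid → AF valid): ∅.
q0 is reachable from q0 and violates ¬valid → AF valid, so AG fails at q0.
q0 ∉ Sat(AG (¬valid → AF valid)).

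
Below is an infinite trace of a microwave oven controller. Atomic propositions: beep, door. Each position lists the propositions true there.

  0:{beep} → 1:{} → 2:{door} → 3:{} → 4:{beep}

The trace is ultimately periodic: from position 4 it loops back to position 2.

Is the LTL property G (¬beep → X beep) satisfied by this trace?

¬beep → X beep must hold at every position from 0 onward. It fails at position 1, so G (¬beep → X beep) is false.
Positions where ¬beep holds: 1, 2, 3.
Check X beep at each: 1→fails, 2→fails, 3→ok.

No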